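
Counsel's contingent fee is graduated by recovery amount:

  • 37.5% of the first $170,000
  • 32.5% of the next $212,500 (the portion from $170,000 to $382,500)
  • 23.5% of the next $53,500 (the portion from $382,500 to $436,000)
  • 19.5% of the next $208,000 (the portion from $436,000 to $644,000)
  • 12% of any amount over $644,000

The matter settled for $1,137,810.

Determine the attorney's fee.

$245,202.20

First $170,000 at 37.5% = $63,750.00
Next $212,500 at 32.5% = $69,062.50
Next $53,500 at 23.5% = $12,572.50
Next $208,000 at 19.5% = $40,560.00
Remaining $493,810 at 12% = $59,257.20
Fee: $63,750.00 + $69,062.50 + $12,572.50 + $40,560.00 + $59,257.20 = $245,202.20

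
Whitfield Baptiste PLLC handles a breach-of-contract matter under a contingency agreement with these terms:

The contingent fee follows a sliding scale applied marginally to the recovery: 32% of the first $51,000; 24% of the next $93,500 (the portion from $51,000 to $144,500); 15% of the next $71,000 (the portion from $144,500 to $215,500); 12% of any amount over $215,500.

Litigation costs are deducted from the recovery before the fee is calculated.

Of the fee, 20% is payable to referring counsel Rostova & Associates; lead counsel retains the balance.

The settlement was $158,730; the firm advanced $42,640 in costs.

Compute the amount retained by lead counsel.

Fee base (net of costs): $158,730 − $42,640 = $116,090
First $51,000 at 32% = $16,320.00
Remaining $65,090 at 24% = $15,621.60
Fee: $16,320.00 + $15,621.60 = $31,941.60
Referral share: 20% of $31,941.60 = $6,388.32; lead counsel retains $31,941.60 − $6,388.32 = $25,553.28.

$25,553.28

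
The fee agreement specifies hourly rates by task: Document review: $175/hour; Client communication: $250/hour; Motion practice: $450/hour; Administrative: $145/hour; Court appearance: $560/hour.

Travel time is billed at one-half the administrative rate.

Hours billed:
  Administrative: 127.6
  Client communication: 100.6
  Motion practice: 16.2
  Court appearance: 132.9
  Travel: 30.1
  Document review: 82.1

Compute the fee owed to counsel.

$141,915.75

Document review: 82.1 × $175 = $14,367.50
Client communication: 100.6 × $250 = $25,150.00
Motion practice: 16.2 × $450 = $7,290.00
Administrative: 127.6 × $145 = $18,502.00
Court appearance: 132.9 × $560 = $74,424.00
Subtotal: $14,367.50 + $25,150.00 + $7,290.00 + $18,502.00 + $74,424.00 = $139,733.50
Travel: 30.1 × ($145 ÷ 2) = 30.1 × $72.50 = $2,182.25
Total: $139,733.50 + $2,182.25 = $141,915.75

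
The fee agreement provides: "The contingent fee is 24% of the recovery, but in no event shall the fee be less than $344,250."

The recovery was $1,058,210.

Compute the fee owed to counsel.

$344,250.00

24% of $1,058,210 = $253,970.40
That is below the $344,250 minimum, so the minimum applies.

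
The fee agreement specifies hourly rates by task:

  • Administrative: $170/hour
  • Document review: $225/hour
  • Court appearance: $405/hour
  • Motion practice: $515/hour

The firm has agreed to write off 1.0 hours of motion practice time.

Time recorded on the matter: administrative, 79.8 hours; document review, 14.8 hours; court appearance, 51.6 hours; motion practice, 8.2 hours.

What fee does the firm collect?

Administrative: 79.8 × $170 = $13,566.00
Document review: 14.8 × $225 = $3,330.00
Court appearance: 51.6 × $405 = $20,898.00
Motion practice: 8.2 × $515 = $4,223.00
Subtotal: $42,017.00
Write-off: 1.0 × $515 = $515.00
Total: $42,017.00 − $515.00 = $41,502.00

$41,502.00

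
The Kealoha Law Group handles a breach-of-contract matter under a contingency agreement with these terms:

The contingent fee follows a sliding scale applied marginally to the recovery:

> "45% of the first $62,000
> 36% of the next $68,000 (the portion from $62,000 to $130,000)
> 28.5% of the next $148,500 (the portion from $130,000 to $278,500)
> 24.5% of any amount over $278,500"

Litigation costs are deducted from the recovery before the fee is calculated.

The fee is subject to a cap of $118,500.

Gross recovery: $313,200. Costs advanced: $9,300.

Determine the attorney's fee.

$100,925.50

Fee base (net of costs): $313,200 − $9,300 = $303,900
First $62,000 at 45% = $27,900.00
Next $68,000 at 36% = $24,480.00
Next $148,500 at 28.5% = $42,322.50
Remaining $25,400 at 24.5% = $6,223.00
Fee: $27,900.00 + $24,480.00 + $42,322.50 + $6,223.00 = $100,925.50
$100,925.50 is under the $118,500 cap.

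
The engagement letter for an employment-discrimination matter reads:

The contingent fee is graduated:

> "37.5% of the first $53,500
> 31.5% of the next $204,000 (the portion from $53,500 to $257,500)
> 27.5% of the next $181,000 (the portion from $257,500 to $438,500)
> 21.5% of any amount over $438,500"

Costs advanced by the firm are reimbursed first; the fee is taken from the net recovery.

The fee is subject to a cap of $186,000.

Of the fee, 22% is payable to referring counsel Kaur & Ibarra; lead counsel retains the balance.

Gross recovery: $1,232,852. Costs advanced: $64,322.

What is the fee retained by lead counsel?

Fee base (net of costs): $1,232,852 − $64,322 = $1,168,530
First $53,500 at 37.5% = $20,062.50
Next $204,000 at 31.5% = $64,260.00
Next $181,000 at 27.5% = $49,775.00
Remaining $730,030 at 21.5% = $156,956.45
Fee: $20,062.50 + $64,260.00 + $49,775.00 + $156,956.45 = $291,053.95
$291,053.95 exceeds the $186,000 cap, so the fee is capped at $186,000.00.
Referral share: 22% of $186,000.00 = $40,920.00; lead counsel retains $186,000.00 − $40,920.00 = $145,080.00.

$145,080.00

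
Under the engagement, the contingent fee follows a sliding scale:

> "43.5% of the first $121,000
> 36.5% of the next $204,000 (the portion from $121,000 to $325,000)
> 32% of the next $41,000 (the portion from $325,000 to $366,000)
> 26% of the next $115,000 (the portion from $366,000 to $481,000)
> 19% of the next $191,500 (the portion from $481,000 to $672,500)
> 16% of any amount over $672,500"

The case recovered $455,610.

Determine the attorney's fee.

First $121,000 at 43.5% = $52,635.00
Next $204,000 at 36.5% = $74,460.00
Next $41,000 at 32% = $13,120.00
Remaining $89,610 at 26% = $23,298.60
Fee: $52,635.00 + $74,460.00 + $13,120.00 + $23,298.60 = $163,513.60

$163,513.60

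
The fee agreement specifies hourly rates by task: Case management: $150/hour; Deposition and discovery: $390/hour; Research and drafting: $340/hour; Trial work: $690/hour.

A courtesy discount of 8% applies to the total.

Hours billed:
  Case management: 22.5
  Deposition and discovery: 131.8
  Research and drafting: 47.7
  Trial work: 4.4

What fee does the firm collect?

$68,108.52

Case management: 22.5 × $150 = $3,375.00
Deposition and discovery: 131.8 × $390 = $51,402.00
Research and drafting: 47.7 × $340 = $16,218.00
Trial work: 4.4 × $690 = $3,036.00
Subtotal: $74,031.00
Less 8% discount: −$5,922.48
Total: $74,031.00 − $5,922.48 = $68,108.52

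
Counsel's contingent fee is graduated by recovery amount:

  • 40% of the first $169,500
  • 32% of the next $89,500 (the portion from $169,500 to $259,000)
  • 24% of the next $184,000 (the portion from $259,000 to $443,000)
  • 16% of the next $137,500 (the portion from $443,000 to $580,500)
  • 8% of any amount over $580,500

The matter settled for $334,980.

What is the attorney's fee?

$114,675.20

First $169,500 at 40% = $67,800.00
Next $89,500 at 32% = $28,640.00
Remaining $75,980 at 24% = $18,235.20
Fee: $67,800.00 + $28,640.00 + $18,235.20 = $114,675.20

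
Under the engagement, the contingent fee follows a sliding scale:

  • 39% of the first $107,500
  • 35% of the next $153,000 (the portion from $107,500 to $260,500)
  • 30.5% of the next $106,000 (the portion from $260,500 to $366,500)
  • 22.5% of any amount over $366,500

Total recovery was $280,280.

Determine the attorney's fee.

First $107,500 at 39% = $41,925.00
Next $153,000 at 35% = $53,550.00
Remaining $19,780 at 30.5% = $6,032.90
Fee: $41,925.00 + $53,550.00 + $6,032.90 = $101,507.90

$101,507.90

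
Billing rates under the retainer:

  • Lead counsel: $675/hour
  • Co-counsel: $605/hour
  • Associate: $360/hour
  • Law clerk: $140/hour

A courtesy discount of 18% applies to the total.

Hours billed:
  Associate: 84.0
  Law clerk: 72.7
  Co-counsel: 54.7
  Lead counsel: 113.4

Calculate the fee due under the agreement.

Lead counsel: 113.4 × $675 = $76,545.00
Co-counsel: 54.7 × $605 = $33,093.50
Associate: 84.0 × $360 = $30,240.00
Law clerk: 72.7 × $140 = $10,178.00
Subtotal: $150,056.50
Less 18% discount: −$27,010.17
Total: $150,056.50 − $27,010.17 = $123,046.33

$123,046.33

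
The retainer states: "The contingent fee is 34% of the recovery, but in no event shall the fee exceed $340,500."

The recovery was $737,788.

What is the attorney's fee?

34% of $737,788 = $250,847.92
That is under the $340,500 cap.

$250,847.92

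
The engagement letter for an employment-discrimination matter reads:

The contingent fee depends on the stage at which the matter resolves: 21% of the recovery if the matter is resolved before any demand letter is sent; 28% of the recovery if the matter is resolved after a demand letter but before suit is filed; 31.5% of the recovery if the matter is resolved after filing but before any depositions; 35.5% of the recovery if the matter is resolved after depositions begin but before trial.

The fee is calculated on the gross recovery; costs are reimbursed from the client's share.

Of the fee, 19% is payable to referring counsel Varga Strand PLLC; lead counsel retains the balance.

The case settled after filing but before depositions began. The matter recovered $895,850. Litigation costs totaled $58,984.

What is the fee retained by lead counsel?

$228,576.13

Fee base is the gross recovery, $895,850; costs are reimbursed separately.
The matter settled after filing but before depositions began, so the 31.5% rate applies.
$895,850 × 31.5% = $282,192.75
Referral share: 19% of $282,192.75 = $53,616.62; lead counsel retains $282,192.75 − $53,616.62 = $228,576.13.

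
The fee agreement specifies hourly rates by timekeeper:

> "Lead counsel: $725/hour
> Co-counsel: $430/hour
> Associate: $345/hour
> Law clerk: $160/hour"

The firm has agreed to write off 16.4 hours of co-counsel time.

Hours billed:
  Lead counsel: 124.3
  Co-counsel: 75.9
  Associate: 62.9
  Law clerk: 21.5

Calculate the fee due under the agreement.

Lead counsel: 124.3 × $725 = $90,117.50
Co-counsel: 75.9 × $430 = $32,637.00
Associate: 62.9 × $345 = $21,700.50
Law clerk: 21.5 × $160 = $3,440.00
Subtotal: $147,895.00
Write-off: 16.4 × $430 = $7,052.00
Total: $147,895.00 − $7,052.00 = $140,843.00

$140,843.00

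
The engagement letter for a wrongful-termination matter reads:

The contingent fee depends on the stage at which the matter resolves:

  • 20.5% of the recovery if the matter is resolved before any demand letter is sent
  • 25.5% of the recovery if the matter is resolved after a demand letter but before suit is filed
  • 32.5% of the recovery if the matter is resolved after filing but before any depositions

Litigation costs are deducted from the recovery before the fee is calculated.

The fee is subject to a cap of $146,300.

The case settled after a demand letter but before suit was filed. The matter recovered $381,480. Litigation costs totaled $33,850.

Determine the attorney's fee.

Fee base (net of costs): $381,480 − $33,850 = $347,630
The matter settled after a demand letter but before suit was filed, so the 25.5% rate applies.
$347,630 × 25.5% = $88,645.65
$88,645.65 is under the $146,300 cap.

$88,645.65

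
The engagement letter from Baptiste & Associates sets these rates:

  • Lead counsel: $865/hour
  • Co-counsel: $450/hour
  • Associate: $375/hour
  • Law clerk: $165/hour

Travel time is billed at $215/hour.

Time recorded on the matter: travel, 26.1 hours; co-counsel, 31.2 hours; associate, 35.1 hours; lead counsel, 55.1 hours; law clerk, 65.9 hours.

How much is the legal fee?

Lead counsel: 55.1 × $865 = $47,661.50
Co-counsel: 31.2 × $450 = $14,040.00
Associate: 35.1 × $375 = $13,162.50
Law clerk: 65.9 × $165 = $10,873.50
Subtotal: $47,661.50 + $14,040.00 + $13,162.50 + $10,873.50 = $85,737.50
Travel: 26.1 × $215 = $5,611.50
Total: $85,737.50 + $5,611.50 = $91,349.00

$91,349.00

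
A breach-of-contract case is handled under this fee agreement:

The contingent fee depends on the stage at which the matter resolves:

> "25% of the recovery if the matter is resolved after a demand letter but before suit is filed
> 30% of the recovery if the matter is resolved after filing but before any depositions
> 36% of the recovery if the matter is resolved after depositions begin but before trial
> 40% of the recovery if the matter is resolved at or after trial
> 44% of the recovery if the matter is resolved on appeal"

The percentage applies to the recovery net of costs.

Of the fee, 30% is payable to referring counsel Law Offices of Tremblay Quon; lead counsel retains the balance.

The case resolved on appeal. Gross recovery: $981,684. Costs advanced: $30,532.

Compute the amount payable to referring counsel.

Fee base (net of costs): $981,684 − $30,532 = $951,152
The matter resolved on appeal, so the 44% rate applies.
$951,152 × 44% = $418,506.88
Referral share: 30% of $418,506.88 = $125,552.06; lead counsel retains $418,506.88 − $125,552.06 = $292,954.82.

$125,552.06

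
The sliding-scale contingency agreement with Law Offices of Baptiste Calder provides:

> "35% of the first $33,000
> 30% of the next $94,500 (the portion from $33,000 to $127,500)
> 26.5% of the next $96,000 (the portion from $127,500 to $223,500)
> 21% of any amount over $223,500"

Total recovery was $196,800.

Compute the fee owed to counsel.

First $33,000 at 35% = $11,550.00
Next $94,500 at 30% = $28,350.00
Remaining $69,300 at 26.5% = $18,364.50
Fee: $11,550.00 + $28,350.00 + $18,364.50 = $58,264.50

$58,264.50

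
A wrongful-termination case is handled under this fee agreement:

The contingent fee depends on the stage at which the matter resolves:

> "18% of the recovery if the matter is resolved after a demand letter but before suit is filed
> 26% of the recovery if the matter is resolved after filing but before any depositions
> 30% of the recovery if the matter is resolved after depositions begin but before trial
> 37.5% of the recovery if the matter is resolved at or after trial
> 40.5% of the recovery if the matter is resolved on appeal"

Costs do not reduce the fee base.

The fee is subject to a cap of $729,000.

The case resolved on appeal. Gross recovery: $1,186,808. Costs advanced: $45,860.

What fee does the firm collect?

$480,657.24

Fee base is the gross recovery, $1,186,808; costs are reimbursed separately.
The matter resolved on appeal, so the 40.5% rate applies.
$1,186,808 × 40.5% = $480,657.24
$480,657.24 is under the $729,000 cap.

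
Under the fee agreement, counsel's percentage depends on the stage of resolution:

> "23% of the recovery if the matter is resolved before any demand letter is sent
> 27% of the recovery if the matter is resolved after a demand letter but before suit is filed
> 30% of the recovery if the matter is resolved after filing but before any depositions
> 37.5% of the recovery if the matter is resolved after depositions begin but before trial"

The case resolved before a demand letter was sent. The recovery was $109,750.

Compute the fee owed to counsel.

The matter resolved before a demand letter was sent, so the 23% rate applies.
$109,750 × 23% = $25,242.50

$25,242.50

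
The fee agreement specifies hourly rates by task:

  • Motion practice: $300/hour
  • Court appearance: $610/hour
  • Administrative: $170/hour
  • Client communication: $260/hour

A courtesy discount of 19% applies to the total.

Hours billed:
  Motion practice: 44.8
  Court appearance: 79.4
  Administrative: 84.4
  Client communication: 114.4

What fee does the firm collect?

$85,832.46

Motion practice: 44.8 × $300 = $13,440.00
Court appearance: 79.4 × $610 = $48,434.00
Administrative: 84.4 × $170 = $14,348.00
Client communication: 114.4 × $260 = $29,744.00
Subtotal: $105,966.00
Less 19% discount: −$20,133.54
Total: $105,966.00 − $20,133.54 = $85,832.46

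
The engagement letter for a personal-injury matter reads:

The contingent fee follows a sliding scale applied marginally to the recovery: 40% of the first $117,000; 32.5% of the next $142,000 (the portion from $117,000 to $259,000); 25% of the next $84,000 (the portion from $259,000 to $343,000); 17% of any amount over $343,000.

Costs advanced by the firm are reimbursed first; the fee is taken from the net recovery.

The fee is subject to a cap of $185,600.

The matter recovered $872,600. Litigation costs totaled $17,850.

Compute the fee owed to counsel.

$185,600.00

Fee base (net of costs): $872,600 − $17,850 = $854,750
First $117,000 at 40% = $46,800.00
Next $142,000 at 32.5% = $46,150.00
Next $84,000 at 25% = $21,000.00
Remaining $511,750 at 17% = $86,997.50
Fee: $46,800.00 + $46,150.00 + $21,000.00 + $86,997.50 = $200,947.50
$200,947.50 exceeds the $185,600 cap, so the fee is capped at $185,600.00.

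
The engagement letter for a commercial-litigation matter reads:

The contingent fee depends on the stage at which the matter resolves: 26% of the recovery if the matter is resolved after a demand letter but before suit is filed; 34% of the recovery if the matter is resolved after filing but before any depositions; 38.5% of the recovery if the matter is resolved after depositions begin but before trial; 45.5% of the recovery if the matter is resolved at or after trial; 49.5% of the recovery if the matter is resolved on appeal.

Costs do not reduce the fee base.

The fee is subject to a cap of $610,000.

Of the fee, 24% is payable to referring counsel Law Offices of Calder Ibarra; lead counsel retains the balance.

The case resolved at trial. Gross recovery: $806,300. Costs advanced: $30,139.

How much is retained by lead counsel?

Fee base is the gross recovery, $806,300; costs are reimbursed separately.
The matter resolved at trial, so the 45.5% rate applies.
$806,300 × 45.5% = $366,866.50
$366,866.50 is under the $610,000 cap.
Referral share: 24% of $366,866.50 = $88,047.96; lead counsel retains $366,866.50 − $88,047.96 = $278,818.54.

$278,818.54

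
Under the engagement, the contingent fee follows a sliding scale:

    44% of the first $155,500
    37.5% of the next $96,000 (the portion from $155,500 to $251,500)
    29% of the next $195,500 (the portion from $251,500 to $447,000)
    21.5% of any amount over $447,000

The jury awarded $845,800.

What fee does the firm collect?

First $155,500 at 44% = $68,420.00
Next $96,000 at 37.5% = $36,000.00
Next $195,500 at 29% = $56,695.00
Remaining $398,800 at 21.5% = $85,742.00
Fee: $68,420.00 + $36,000.00 + $56,695.00 + $85,742.00 = $246,857.00

$246,857.00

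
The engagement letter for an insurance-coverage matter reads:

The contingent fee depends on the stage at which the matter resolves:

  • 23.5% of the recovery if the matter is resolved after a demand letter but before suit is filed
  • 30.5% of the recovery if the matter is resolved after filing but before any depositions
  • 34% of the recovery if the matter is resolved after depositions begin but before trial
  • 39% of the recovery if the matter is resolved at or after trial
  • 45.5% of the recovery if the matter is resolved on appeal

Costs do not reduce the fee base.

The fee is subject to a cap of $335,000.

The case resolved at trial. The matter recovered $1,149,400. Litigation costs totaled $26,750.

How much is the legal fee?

Fee base is the gross recovery, $1,149,400; costs are reimbursed separately.
The matter resolved at trial, so the 39% rate applies.
$1,149,400 × 39% = $448,266.00
$448,266.00 exceeds the $335,000 cap, so the fee is capped at $335,000.00.

$335,000.00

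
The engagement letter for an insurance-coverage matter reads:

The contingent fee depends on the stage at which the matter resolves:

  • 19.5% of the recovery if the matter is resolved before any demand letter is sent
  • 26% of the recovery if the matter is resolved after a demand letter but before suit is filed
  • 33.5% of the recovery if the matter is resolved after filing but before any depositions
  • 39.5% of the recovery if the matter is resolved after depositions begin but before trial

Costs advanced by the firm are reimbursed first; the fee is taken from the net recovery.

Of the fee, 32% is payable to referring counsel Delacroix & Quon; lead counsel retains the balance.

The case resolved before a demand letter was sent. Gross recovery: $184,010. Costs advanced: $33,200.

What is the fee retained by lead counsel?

Fee base (net of costs): $184,010 − $33,200 = $150,810
The matter resolved before a demand letter was sent, so the 19.5% rate applies.
$150,810 × 19.5% = $29,407.95
Referral share: 32% of $29,407.95 = $9,410.54; lead counsel retains $29,407.95 − $9,410.54 = $19,997.41.

$19,997.41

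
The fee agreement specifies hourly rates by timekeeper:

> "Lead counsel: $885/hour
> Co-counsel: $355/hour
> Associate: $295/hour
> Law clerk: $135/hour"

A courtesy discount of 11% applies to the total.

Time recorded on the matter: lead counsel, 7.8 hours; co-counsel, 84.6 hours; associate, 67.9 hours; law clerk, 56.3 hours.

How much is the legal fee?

Lead counsel: 7.8 × $885 = $6,903.00
Co-counsel: 84.6 × $355 = $30,033.00
Associate: 67.9 × $295 = $20,030.50
Law clerk: 56.3 × $135 = $7,600.50
Subtotal: $64,567.00
Less 11% discount: −$7,102.37
Total: $64,567.00 − $7,102.37 = $57,464.63

$57,464.63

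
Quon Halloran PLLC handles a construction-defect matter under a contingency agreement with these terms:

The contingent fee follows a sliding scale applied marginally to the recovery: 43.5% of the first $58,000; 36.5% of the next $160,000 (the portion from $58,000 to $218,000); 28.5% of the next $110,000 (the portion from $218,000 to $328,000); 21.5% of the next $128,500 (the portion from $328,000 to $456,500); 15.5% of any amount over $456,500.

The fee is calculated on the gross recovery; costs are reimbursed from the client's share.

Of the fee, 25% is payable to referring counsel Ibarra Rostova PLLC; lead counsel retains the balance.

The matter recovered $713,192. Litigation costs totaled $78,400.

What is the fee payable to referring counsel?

Fee base is the gross recovery, $713,192; costs are reimbursed separately.
First $58,000 at 43.5% = $25,230.00
Next $160,000 at 36.5% = $58,400.00
Next $110,000 at 28.5% = $31,350.00
Next $128,500 at 21.5% = $27,627.50
Remaining $256,692 at 15.5% = $39,787.26
Fee: $25,230.00 + $58,400.00 + $31,350.00 + $27,627.50 + $39,787.26 = $182,394.76
Referral share: 25% of $182,394.76 = $45,598.69; lead counsel retains $182,394.76 − $45,598.69 = $136,796.07.

$45,598.69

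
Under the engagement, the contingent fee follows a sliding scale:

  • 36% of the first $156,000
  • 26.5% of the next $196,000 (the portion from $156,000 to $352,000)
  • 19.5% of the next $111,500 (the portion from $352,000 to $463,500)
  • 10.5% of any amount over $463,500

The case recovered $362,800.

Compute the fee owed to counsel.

$110,206.00

First $156,000 at 36% = $56,160.00
Next $196,000 at 26.5% = $51,940.00
Remaining $10,800 at 19.5% = $2,106.00
Fee: $56,160.00 + $51,940.00 + $2,106.00 = $110,206.00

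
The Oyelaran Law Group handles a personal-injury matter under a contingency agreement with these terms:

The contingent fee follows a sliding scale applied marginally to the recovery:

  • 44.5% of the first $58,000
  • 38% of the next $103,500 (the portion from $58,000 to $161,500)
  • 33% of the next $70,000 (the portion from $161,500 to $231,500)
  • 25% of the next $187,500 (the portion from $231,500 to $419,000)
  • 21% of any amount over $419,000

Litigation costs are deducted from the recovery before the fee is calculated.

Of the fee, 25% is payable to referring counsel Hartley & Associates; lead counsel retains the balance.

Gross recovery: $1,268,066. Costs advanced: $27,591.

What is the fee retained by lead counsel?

$230,718.56

Fee base (net of costs): $1,268,066 − $27,591 = $1,240,475
First $58,000 at 44.5% = $25,810.00
Next $103,500 at 38% = $39,330.00
Next $70,000 at 33% = $23,100.00
Next $187,500 at 25% = $46,875.00
Remaining $821,475 at 21% = $172,509.75
Fee: $25,810.00 + $39,330.00 + $23,100.00 + $46,875.00 + $172,509.75 = $307,624.75
Referral share: 25% of $307,624.75 = $76,906.19; lead counsel retains $307,624.75 − $76,906.19 = $230,718.56.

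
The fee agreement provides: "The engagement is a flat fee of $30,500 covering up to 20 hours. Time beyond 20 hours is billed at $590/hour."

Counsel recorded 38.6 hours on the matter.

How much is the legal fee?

$41,474.00

Flat fee: $30,500.00
Excess hours: 38.6 − 20 = 18.6
Overrun: 18.6 × $590 = $10,974.00
Total: $30,500.00 + $10,974.00 = $41,474.00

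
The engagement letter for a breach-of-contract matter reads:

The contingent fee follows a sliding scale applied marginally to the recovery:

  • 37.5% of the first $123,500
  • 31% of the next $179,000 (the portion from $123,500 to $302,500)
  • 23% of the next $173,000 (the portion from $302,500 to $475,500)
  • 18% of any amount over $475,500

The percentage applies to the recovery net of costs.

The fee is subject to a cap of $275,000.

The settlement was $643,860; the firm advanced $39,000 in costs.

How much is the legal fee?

$164,877.30

Fee base (net of costs): $643,860 − $39,000 = $604,860
First $123,500 at 37.5% = $46,312.50
Next $179,000 at 31% = $55,490.00
Next $173,000 at 23% = $39,790.00
Remaining $129,360 at 18% = $23,284.80
Fee: $46,312.50 + $55,490.00 + $39,790.00 + $23,284.80 = $164,877.30
$164,877.30 is under the $275,000 cap.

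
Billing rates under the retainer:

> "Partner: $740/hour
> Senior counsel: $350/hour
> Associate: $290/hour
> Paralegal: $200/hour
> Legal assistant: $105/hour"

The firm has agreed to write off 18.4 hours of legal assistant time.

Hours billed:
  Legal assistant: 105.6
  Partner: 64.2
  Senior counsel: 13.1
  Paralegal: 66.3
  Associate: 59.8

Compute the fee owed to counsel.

$91,851.00

Partner: 64.2 × $740 = $47,508.00
Senior counsel: 13.1 × $350 = $4,585.00
Associate: 59.8 × $290 = $17,342.00
Paralegal: 66.3 × $200 = $13,260.00
Legal assistant: 105.6 × $105 = $11,088.00
Subtotal: $93,783.00
Write-off: 18.4 × $105 = $1,932.00
Total: $93,783.00 − $1,932.00 = $91,851.00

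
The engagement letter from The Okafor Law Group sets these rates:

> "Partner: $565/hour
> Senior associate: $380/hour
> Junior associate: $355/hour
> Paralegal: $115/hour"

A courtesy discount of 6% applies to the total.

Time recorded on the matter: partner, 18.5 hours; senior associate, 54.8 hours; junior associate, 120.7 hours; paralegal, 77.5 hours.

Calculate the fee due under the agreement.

Partner: 18.5 × $565 = $10,452.50
Senior associate: 54.8 × $380 = $20,824.00
Junior associate: 120.7 × $355 = $42,848.50
Paralegal: 77.5 × $115 = $8,912.50
Subtotal: $83,037.50
Less 6% discount: −$4,982.25
Total: $83,037.50 − $4,982.25 = $78,055.25

$78,055.25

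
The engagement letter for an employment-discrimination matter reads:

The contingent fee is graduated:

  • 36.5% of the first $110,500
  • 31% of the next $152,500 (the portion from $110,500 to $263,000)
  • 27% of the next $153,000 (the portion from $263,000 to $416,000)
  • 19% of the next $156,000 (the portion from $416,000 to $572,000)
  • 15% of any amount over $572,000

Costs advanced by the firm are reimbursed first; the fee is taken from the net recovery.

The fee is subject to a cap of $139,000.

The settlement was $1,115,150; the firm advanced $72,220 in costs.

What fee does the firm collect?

Fee base (net of costs): $1,115,150 − $72,220 = $1,042,930
First $110,500 at 36.5% = $40,332.50
Next $152,500 at 31% = $47,275.00
Next $153,000 at 27% = $41,310.00
Next $156,000 at 19% = $29,640.00
Remaining $470,930 at 15% = $70,639.50
Fee: $40,332.50 + $47,275.00 + $41,310.00 + $29,640.00 + $70,639.50 = $229,197.00
$229,197.00 exceeds the $139,000 cap, so the fee is capped at $139,000.00.

$139,000.00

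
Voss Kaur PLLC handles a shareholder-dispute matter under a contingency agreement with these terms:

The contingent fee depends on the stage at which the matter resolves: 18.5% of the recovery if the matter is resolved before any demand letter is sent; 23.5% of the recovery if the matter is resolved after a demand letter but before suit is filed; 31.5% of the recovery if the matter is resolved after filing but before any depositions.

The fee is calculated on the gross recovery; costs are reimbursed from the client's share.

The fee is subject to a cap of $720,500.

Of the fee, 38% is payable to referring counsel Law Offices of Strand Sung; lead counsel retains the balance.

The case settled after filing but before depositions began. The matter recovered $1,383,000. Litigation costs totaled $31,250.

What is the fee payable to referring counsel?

Fee base is the gross recovery, $1,383,000; costs are reimbursed separately.
The matter settled after filing but before depositions began, so the 31.5% rate applies.
$1,383,000 × 31.5% = $435,645.00
$435,645.00 is under the $720,500 cap.
Referral share: 38% of $435,645.00 = $165,545.10; lead counsel retains $435,645.00 − $165,545.10 = $270,099.90.

$165,545.10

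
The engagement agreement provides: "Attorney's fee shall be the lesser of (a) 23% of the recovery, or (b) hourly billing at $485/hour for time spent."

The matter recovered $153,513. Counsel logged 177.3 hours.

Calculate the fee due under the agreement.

(a) 23% of $153,513 = $35,307.99
(b) 177.3 × $485 = $85,990.50
The lesser is (a): $35,307.99.

$35,307.99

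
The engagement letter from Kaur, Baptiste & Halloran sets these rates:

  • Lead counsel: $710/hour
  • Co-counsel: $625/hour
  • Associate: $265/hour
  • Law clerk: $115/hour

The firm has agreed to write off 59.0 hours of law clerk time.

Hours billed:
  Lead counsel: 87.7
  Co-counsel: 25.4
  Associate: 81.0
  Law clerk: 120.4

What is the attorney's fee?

Lead counsel: 87.7 × $710 = $62,267.00
Co-counsel: 25.4 × $625 = $15,875.00
Associate: 81.0 × $265 = $21,465.00
Law clerk: 120.4 × $115 = $13,846.00
Subtotal: $113,453.00
Write-off: 59.0 × $115 = $6,785.00
Total: $113,453.00 − $6,785.00 = $106,668.00

$106,668.00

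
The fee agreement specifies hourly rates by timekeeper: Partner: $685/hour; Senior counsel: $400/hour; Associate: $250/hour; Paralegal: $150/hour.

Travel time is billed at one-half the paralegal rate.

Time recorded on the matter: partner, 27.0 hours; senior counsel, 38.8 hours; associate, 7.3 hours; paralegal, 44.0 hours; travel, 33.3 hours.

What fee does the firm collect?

$44,937.50

Partner: 27.0 × $685 = $18,495.00
Senior counsel: 38.8 × $400 = $15,520.00
Associate: 7.3 × $250 = $1,825.00
Paralegal: 44.0 × $150 = $6,600.00
Subtotal: $18,495.00 + $15,520.00 + $1,825.00 + $6,600.00 = $42,440.00
Travel: 33.3 × ($150 ÷ 2) = 33.3 × $75.00 = $2,497.50
Total: $42,440.00 + $2,497.50 = $44,937.50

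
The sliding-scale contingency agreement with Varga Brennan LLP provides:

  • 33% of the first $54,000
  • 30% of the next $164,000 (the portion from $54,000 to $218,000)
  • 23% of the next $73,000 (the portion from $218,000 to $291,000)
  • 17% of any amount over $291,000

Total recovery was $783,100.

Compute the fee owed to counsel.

$167,467.00

First $54,000 at 33% = $17,820.00
Next $164,000 at 30% = $49,200.00
Next $73,000 at 23% = $16,790.00
Remaining $492,100 at 17% = $83,657.00
Fee: $17,820.00 + $49,200.00 + $16,790.00 + $83,657.00 = $167,467.00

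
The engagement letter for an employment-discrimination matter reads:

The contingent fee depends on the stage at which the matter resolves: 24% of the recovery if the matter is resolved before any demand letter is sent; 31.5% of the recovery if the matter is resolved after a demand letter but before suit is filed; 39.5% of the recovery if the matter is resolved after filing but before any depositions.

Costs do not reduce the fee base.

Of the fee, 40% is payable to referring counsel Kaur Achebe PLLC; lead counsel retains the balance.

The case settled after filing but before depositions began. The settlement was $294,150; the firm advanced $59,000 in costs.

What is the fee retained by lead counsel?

Fee base is the gross recovery, $294,150; costs are reimbursed separately.
The matter settled after filing but before depositions began, so the 39.5% rate applies.
$294,150 × 39.5% = $116,189.25
Referral share: 40% of $116,189.25 = $46,475.70; lead counsel retains $116,189.25 − $46,475.70 = $69,713.55.

$69,713.55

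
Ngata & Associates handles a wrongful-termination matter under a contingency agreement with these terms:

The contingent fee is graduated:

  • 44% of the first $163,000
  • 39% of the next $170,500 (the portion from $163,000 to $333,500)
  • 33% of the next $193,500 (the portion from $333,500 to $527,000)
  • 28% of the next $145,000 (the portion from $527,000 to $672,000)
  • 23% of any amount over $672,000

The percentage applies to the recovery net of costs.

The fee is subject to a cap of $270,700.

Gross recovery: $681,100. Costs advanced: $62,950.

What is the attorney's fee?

Fee base (net of costs): $681,100 − $62,950 = $618,150
First $163,000 at 44% = $71,720.00
Next $170,500 at 39% = $66,495.00
Next $193,500 at 33% = $63,855.00
Remaining $91,150 at 28% = $25,522.00
Fee: $71,720.00 + $66,495.00 + $63,855.00 + $25,522.00 = $227,592.00
$227,592.00 is under the $270,700 cap.

$227,592.00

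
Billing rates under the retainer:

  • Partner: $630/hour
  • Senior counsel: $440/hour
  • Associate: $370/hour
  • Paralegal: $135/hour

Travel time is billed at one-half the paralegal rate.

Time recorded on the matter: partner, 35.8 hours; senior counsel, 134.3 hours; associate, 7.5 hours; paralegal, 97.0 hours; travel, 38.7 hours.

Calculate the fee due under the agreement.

$100,128.25

Partner: 35.8 × $630 = $22,554.00
Senior counsel: 134.3 × $440 = $59,092.00
Associate: 7.5 × $370 = $2,775.00
Paralegal: 97.0 × $135 = $13,095.00
Subtotal: $22,554.00 + $59,092.00 + $2,775.00 + $13,095.00 = $97,516.00
Travel: 38.7 × ($135 ÷ 2) = 38.7 × $67.50 = $2,612.25
Total: $97,516.00 + $2,612.25 = $100,128.25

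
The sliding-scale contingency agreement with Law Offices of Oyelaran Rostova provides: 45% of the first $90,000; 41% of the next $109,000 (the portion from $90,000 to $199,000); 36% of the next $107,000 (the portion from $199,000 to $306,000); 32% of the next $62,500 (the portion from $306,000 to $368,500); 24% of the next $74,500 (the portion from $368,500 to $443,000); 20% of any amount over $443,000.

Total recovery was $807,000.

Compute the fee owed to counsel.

First $90,000 at 45% = $40,500.00
Next $109,000 at 41% = $44,690.00
Next $107,000 at 36% = $38,520.00
Next $62,500 at 32% = $20,000.00
Next $74,500 at 24% = $17,880.00
Remaining $364,000 at 20% = $72,800.00
Fee: $40,500.00 + $44,690.00 + $38,520.00 + $20,000.00 + $17,880.00 + $72,800.00 = $234,390.00

$234,390.00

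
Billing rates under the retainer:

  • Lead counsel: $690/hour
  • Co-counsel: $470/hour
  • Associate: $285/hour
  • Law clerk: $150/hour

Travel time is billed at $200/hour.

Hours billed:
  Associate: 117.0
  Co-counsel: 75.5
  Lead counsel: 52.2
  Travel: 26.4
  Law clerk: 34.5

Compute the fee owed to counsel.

$115,303.00

Lead counsel: 52.2 × $690 = $36,018.00
Co-counsel: 75.5 × $470 = $35,485.00
Associate: 117.0 × $285 = $33,345.00
Law clerk: 34.5 × $150 = $5,175.00
Subtotal: $36,018.00 + $35,485.00 + $33,345.00 + $5,175.00 = $110,023.00
Travel: 26.4 × $200 = $5,280.00
Total: $110,023.00 + $5,280.00 = $115,303.00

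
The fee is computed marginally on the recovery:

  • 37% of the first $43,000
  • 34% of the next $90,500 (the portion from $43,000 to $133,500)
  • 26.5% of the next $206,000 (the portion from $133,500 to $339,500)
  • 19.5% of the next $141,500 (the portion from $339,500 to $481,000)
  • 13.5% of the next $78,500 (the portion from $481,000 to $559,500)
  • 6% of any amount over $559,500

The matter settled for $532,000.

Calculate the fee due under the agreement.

First $43,000 at 37% = $15,910.00
Next $90,500 at 34% = $30,770.00
Next $206,000 at 26.5% = $54,590.00
Next $141,500 at 19.5% = $27,592.50
Remaining $51,000 at 13.5% = $6,885.00
Fee: $15,910.00 + $30,770.00 + $54,590.00 + $27,592.50 + $6,885.00 = $135,747.50

$135,747.50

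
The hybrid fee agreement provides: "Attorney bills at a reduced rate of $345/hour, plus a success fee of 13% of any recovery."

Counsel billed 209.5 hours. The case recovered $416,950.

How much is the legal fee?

Hourly: 209.5 × $345 = $72,277.50
Success fee: 13% of $416,950 = $54,203.50
Total: $72,277.50 + $54,203.50 = $126,481.00

$126,481.00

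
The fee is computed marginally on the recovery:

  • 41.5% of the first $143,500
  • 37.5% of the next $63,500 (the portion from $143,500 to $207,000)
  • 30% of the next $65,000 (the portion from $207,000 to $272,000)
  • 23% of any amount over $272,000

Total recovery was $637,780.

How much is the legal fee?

First $143,500 at 41.5% = $59,552.50
Next $63,500 at 37.5% = $23,812.50
Next $65,000 at 30% = $19,500.00
Remaining $365,780 at 23% = $84,129.40
Fee: $59,552.50 + $23,812.50 + $19,500.00 + $84,129.40 = $186,994.40

$186,994.40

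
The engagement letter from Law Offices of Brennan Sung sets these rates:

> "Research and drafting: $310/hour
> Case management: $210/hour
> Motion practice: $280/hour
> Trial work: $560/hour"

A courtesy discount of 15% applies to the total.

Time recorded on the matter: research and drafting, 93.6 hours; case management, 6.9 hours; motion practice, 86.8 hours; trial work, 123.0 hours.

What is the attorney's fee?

Research and drafting: 93.6 × $310 = $29,016.00
Case management: 6.9 × $210 = $1,449.00
Motion practice: 86.8 × $280 = $24,304.00
Trial work: 123.0 × $560 = $68,880.00
Subtotal: $123,649.00
Less 15% discount: −$18,547.35
Total: $123,649.00 − $18,547.35 = $105,101.65

$105,101.65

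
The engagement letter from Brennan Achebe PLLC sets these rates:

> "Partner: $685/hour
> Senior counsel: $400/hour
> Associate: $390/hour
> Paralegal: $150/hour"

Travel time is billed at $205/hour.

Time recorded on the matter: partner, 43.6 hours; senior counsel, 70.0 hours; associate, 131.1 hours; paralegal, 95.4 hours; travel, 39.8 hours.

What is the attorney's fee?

$131,464.00

Partner: 43.6 × $685 = $29,866.00
Senior counsel: 70.0 × $400 = $28,000.00
Associate: 131.1 × $390 = $51,129.00
Paralegal: 95.4 × $150 = $14,310.00
Subtotal: $29,866.00 + $28,000.00 + $51,129.00 + $14,310.00 = $123,305.00
Travel: 39.8 × $205 = $8,159.00
Total: $123,305.00 + $8,159.00 = $131,464.00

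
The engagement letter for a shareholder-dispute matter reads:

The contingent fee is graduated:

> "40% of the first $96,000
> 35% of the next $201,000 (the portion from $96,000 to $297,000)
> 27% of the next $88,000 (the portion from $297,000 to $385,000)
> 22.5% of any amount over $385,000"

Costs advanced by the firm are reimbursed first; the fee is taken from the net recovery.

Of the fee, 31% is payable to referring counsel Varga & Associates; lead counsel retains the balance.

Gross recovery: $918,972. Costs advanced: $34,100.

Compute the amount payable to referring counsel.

$75,944.17

Fee base (net of costs): $918,972 − $34,100 = $884,872
First $96,000 at 40% = $38,400.00
Next $201,000 at 35% = $70,350.00
Next $88,000 at 27% = $23,760.00
Remaining $499,872 at 22.5% = $112,471.20
Fee: $38,400.00 + $70,350.00 + $23,760.00 + $112,471.20 = $244,981.20
Referral share: 31% of $244,981.20 = $75,944.17; lead counsel retains $244,981.20 − $75,944.17 = $169,037.03.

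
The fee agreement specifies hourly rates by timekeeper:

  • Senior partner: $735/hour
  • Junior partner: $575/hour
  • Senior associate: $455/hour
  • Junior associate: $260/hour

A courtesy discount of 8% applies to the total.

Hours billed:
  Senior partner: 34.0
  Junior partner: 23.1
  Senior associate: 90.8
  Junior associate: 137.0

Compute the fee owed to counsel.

$105,989.98

Senior partner: 34.0 × $735 = $24,990.00
Junior partner: 23.1 × $575 = $13,282.50
Senior associate: 90.8 × $455 = $41,314.00
Junior associate: 137.0 × $260 = $35,620.00
Subtotal: $115,206.50
Less 8% discount: −$9,216.52
Total: $115,206.50 − $9,216.52 = $105,989.98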